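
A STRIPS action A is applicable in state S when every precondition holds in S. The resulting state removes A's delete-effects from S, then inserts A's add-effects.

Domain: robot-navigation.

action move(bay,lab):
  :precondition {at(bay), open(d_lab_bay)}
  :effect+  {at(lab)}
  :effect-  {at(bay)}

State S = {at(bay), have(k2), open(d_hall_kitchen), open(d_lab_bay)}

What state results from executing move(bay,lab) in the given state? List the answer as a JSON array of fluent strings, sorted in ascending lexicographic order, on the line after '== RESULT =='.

Compute (S \ del) ∪ add:
  pre ⊆ S: {at(bay), open(d_lab_bay)} ⊆ S  — applicable
  S \ del = {have(k2), open(d_hall_kitchen), open(d_lab_bay)}
  ∪ add   = {at(lab), have(k2), open(d_hall_kitchen), open(d_lab_bay)}

== RESULT ==
["at(lab)", "have(k2)", "open(d_hall_kitchen)", "open(d_lab_bay)"]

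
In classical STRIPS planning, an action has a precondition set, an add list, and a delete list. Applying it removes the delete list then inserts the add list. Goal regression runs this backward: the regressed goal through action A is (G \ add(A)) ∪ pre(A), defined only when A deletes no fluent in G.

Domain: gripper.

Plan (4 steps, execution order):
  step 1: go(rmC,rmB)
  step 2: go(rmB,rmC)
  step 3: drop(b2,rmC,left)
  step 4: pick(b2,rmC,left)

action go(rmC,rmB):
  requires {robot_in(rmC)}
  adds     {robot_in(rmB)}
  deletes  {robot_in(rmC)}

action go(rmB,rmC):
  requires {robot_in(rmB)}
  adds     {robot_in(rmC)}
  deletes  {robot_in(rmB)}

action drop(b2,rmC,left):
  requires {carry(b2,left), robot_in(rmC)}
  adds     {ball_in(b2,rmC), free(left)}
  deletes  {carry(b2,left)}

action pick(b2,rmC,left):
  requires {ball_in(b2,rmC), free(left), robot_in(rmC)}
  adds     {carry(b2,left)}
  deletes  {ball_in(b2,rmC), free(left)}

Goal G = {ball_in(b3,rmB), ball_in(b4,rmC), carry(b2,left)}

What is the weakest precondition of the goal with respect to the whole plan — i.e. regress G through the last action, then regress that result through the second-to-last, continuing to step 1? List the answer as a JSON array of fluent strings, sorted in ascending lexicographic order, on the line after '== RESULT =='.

Regress step by step:
  through step 4 (pick(b2,rmC,left)): drop {carry(b2,left)}, keep {ball_in(b3,rmB), ball_in(b4,rmC)}, require {ball_in(b2,rmC), free(left), robot_in(rmC)}
    → {ball_in(b2,rmC), ball_in(b3,rmB), ball_in(b4,rmC), free(left), robot_in(rmC)}
  through step 3 (drop(b2,rmC,left)): drop {ball_in(b2,rmC), free(left)}, keep {ball_in(b3,rmB), ball_in(b4,rmC), robot_in(rmC)}, require {carry(b2,left), robot_in(rmC)}
    → {ball_in(b3,rmB), ball_in(b4,rmC), carry(b2,left), robot_in(rmC)}
  through step 2 (go(rmB,rmC)): drop {robot_in(rmC)}, keep {ball_in(b3,rmB), ball_in(b4,rmC), carry(b2,left)}, require {robot_in(rmB)}
    → {ball_in(b3,rmB), ball_in(b4,rmC), carry(b2,left), robot_in(rmB)}
  through step 1 (go(rmC,rmB)): drop {robot_in(rmB)}, keep {ball_in(b3,rmB), ball_in(b4,rmC), carry(b2,left)}, require {robot_in(rmC)}
    → {ball_in(b3,rmB), ball_in(b4,rmC), carry(b2,left), robot_in(rmC)}

== RESULT ==
["ball_in(b3,rmB)", "ball_in(b4,rmC)", "carry(b2,left)", "robot_in(rmC)"]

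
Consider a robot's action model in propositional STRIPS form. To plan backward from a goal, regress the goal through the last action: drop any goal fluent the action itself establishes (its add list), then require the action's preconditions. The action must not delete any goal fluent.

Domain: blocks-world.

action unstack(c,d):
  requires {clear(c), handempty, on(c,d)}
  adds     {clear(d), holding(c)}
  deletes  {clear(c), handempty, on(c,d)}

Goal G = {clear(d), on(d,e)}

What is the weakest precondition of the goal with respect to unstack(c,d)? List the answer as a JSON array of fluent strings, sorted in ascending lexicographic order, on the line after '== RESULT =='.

Compute (G \ add) ∪ pre:
  G ∩ del = {}  (empty — regression defined)
  G \ add = {clear(d), on(d,e)} \ {clear(d), holding(c)} = {on(d,e)}
  ∪ pre   = {on(d,e)} ∪ {clear(c), handempty, on(c,d)}
          = {clear(c), handempty, on(c,d), on(d,e)}

== RESULT ==
["clear(c)", "handempty", "on(c,d)", "on(d,e)"]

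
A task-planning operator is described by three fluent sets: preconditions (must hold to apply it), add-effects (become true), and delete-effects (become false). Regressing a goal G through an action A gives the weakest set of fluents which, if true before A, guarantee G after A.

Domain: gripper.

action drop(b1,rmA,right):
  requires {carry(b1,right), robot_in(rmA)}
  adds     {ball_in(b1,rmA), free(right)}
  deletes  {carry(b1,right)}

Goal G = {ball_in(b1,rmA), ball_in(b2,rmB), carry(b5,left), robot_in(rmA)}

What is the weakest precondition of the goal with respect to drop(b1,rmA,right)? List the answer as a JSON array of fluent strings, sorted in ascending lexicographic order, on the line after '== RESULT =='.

Compute (G \ add) ∪ pre:
  G ∩ del = {}  (empty — regression defined)
  G \ add = {ball_in(b1,rmA), ball_in(b2,rmB), carry(b5,left), robot_in(rmA)} \ {ball_in(b1,rmA), free(right)} = {ball_in(b2,rmB), carry(b5,left), robot_in(rmA)}
  ∪ pre   = {ball_in(b2,rmB), carry(b5,left), robot_in(rmA)} ∪ {carry(b1,right), robot_in(rmA)}
          = {ball_in(b2,rmB), carry(b1,right), carry(b5,left), robot_in(rmA)}

== RESULT ==
["ball_in(b2,rmB)", "carry(b1,right)", "carry(b5,left)", "robot_in(rmA)"]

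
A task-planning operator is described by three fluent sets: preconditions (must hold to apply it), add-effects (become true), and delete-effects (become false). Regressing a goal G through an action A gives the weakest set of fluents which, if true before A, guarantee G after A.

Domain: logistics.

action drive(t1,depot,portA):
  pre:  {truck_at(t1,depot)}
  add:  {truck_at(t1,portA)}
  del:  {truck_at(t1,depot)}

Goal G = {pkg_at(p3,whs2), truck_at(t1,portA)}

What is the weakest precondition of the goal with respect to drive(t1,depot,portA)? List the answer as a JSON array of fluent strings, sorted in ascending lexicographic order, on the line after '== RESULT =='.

Compute (G \ add) ∪ pre:
  G ∩ del = {}  (empty — regression defined)
  G \ add = {pkg_at(p3,whs2), truck_at(t1,portA)} \ {truck_at(t1,portA)} = {pkg_at(p3,whs2)}
  ∪ pre   = {pkg_at(p3,whs2)} ∪ {truck_at(t1,depot)}
          = {pkg_at(p3,whs2), truck_at(t1,depot)}

== RESULT ==
["pkg_at(p3,whs2)", "truck_at(t1,depot)"]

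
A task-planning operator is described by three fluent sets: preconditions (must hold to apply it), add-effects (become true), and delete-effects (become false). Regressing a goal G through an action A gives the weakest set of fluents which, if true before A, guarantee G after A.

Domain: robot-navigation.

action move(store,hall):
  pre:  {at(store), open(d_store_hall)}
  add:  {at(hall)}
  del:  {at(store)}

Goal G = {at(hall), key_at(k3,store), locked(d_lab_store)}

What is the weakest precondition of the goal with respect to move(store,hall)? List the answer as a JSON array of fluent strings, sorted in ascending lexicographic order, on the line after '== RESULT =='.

Regress:
  G ∩ del = {}  (empty — regression defined)
  G \ add = {at(hall), key_at(k3,store), locked(d_lab_store)} \ {at(hall)} = {key_at(k3,store), locked(d_lab_store)}
  ∪ pre   = {key_at(k3,store), locked(d_lab_store)} ∪ {at(store), open(d_store_hall)}
          = {at(store), key_at(k3,store), locked(d_lab_store), open(d_store_hall)}

== RESULT ==
["at(store)", "key_at(k3,store)", "locked(d_lab_store)", "open(d_store_hall)"]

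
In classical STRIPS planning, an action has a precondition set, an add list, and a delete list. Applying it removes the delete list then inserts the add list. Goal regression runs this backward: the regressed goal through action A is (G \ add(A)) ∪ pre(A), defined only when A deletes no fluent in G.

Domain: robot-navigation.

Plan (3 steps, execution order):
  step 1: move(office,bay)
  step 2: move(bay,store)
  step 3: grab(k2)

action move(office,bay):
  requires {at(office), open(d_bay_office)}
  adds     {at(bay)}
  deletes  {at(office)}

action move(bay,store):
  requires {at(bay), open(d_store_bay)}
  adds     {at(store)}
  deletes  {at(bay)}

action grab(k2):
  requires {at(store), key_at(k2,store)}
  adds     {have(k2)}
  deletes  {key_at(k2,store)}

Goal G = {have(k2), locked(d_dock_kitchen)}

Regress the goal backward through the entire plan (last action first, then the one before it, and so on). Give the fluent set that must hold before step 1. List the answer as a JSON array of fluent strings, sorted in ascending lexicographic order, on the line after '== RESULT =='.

Work backward from the goal:
  through step 3 (grab(k2)): drop {have(k2)}, keep {locked(d_dock_kitchen)}, require {at(store), key_at(k2,store)}
    → {at(store), key_at(k2,store), locked(d_dock_kitchen)}
  through step 2 (move(bay,store)): drop {at(store)}, keep {key_at(k2,store), locked(d_dock_kitchen)}, require {at(bay), open(d_store_bay)}
    → {at(bay), key_at(k2,store), locked(d_dock_kitchen), open(d_store_bay)}
  through step 1 (move(office,bay)): drop {at(bay)}, keep {key_at(k2,store), locked(d_dock_kitchen), open(d_store_bay)}, require {at(office), open(d_bay_office)}
    → {at(office), key_at(k2,store), locked(d_dock_kitchen), open(d_bay_office), open(d_store_bay)}

== RESULT ==
["at(office)", "key_at(k2,store)", "locked(d_dock_kitchen)", "open(d_bay_office)", "open(d_store_bay)"]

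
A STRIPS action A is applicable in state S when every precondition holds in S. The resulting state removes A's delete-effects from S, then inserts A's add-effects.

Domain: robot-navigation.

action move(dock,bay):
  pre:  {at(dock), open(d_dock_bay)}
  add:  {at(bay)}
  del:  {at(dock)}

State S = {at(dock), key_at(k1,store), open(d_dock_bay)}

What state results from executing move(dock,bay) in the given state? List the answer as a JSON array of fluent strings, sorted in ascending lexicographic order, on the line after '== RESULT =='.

Progress:
  pre ⊆ S: {at(dock), open(d_dock_bay)} ⊆ S  — applicable
  S \ del = {key_at(k1,store), open(d_dock_bay)}
  ∪ add   = {at(bay), key_at(k1,store), open(d_dock_bay)}

== RESULT ==
["at(bay)", "key_at(k1,store)", "open(d_dock_bay)"]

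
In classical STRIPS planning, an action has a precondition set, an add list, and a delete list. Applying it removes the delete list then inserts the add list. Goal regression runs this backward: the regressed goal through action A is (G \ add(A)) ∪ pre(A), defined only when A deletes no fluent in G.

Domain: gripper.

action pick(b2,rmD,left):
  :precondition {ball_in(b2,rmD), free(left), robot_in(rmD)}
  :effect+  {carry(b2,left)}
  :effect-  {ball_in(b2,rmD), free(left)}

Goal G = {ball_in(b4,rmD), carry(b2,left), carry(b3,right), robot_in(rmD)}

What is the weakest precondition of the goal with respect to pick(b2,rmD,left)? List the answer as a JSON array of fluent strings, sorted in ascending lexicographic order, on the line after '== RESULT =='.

Regress:
  G ∩ del = {}  (empty — regression defined)
  G \ add = {ball_in(b4,rmD), carry(b2,left), carry(b3,right), robot_in(rmD)} \ {carry(b2,left)} = {ball_in(b4,rmD), carry(b3,right), robot_in(rmD)}
  ∪ pre   = {ball_in(b4,rmD), carry(b3,right), robot_in(rmD)} ∪ {ball_in(b2,rmD), free(left), robot_in(rmD)}
          = {ball_in(b2,rmD), ball_in(b4,rmD), carry(b3,right), free(left), robot_in(rmD)}

== RESULT ==
["ball_in(b2,rmD)", "ball_in(b4,rmD)", "carry(b3,right)", "free(left)", "robot_in(rmD)"]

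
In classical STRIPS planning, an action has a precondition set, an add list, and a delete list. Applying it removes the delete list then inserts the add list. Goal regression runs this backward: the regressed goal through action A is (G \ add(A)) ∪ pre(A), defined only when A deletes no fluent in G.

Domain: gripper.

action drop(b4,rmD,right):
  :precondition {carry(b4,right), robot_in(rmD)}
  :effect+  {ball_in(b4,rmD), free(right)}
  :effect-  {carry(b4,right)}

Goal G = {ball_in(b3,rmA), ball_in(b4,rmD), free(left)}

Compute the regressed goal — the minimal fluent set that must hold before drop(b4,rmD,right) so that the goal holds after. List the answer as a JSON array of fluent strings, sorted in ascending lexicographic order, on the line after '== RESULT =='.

Compute (G \ add) ∪ pre:
  G ∩ del = {}  (empty — regression defined)
  G \ add = {ball_in(b3,rmA), ball_in(b4,rmD), free(left)} \ {ball_in(b4,rmD), free(right)} = {ball_in(b3,rmA), free(left)}
  ∪ pre   = {ball_in(b3,rmA), free(left)} ∪ {carry(b4,right), robot_in(rmD)}
          = {ball_in(b3,rmA), carry(b4,right), free(left), robot_in(rmD)}

== RESULT ==
["ball_in(b3,rmA)", "carry(b4,right)", "free(left)", "robot_in(rmD)"]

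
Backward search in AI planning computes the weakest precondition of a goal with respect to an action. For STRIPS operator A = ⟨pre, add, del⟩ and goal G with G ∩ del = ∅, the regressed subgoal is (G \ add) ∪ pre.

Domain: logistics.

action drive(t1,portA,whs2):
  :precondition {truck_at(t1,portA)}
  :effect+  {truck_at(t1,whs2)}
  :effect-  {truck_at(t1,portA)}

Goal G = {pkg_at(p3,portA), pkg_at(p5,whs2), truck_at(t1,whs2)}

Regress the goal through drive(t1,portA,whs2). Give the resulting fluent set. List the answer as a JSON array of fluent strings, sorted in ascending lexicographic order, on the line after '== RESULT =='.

Compute (G \ add) ∪ pre:
  G ∩ del = {}  (empty — regression defined)
  G \ add = {pkg_at(p3,portA), pkg_at(p5,whs2), truck_at(t1,whs2)} \ {truck_at(t1,whs2)} = {pkg_at(p3,portA), pkg_at(p5,whs2)}
  ∪ pre   = {pkg_at(p3,portA), pkg_at(p5,whs2)} ∪ {truck_at(t1,portA)}
          = {pkg_at(p3,portA), pkg_at(p5,whs2), truck_at(t1,portA)}

== RESULT ==
["pkg_at(p3,portA)", "pkg_at(p5,whs2)", "truck_at(t1,portA)"]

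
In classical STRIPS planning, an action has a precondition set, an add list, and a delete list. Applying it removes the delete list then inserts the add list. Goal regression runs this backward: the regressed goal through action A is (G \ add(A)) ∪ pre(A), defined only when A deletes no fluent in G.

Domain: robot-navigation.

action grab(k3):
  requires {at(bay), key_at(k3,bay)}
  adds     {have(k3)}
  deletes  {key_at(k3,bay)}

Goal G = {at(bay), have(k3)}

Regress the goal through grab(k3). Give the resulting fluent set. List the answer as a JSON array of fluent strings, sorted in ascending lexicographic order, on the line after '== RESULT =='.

Regress:
  G ∩ del = {}  (empty — regression defined)
  G \ add = {at(bay), have(k3)} \ {have(k3)} = {at(bay)}
  ∪ pre   = {at(bay)} ∪ {at(bay), key_at(k3,bay)}
          = {at(bay), key_at(k3,bay)}

== RESULT ==
["at(bay)", "key_at(k3,bay)"]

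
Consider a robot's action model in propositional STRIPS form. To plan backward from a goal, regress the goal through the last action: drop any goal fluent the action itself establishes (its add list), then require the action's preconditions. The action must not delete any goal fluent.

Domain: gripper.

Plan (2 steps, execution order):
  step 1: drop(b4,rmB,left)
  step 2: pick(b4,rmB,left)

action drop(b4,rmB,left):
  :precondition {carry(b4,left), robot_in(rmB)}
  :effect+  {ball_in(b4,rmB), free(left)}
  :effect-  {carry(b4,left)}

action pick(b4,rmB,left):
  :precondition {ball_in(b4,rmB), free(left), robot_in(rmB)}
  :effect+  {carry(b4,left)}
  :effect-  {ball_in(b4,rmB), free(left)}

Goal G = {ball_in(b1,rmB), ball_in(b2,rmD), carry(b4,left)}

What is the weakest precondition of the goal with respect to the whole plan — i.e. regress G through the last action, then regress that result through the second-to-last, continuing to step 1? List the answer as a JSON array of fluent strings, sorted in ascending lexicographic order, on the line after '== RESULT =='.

Work backward from the goal:
  through step 2 (pick(b4,rmB,left)): drop {carry(b4,left)}, keep {ball_in(b1,rmB), ball_in(b2,rmD)}, require {ball_in(b4,rmB), free(left), robot_in(rmB)}
    → {ball_in(b1,rmB), ball_in(b2,rmD), ball_in(b4,rmB), free(left), robot_in(rmB)}
  through step 1 (drop(b4,rmB,left)): drop {ball_in(b4,rmB), free(left)}, keep {ball_in(b1,rmB), ball_in(b2,rmD), robot_in(rmB)}, require {carry(b4,left), robot_in(rmB)}
    → {ball_in(b1,rmB), ball_in(b2,rmD), carry(b4,left), robot_in(rmB)}

== RESULT ==
["ball_in(b1,rmB)", "ball_in(b2,rmD)", "carry(b4,left)", "robot_in(rmB)"]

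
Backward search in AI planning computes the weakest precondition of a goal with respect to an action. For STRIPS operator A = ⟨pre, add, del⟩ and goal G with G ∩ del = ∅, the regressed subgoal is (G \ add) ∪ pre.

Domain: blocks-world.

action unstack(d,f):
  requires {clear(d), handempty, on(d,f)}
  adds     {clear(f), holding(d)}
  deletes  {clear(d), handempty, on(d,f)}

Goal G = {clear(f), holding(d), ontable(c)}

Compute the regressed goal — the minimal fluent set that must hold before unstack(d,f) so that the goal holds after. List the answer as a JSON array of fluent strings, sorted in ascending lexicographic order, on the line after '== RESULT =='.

Regress:
  G ∩ del = {}  (empty — regression defined)
  G \ add = {clear(f), holding(d), ontable(c)} \ {clear(f), holding(d)} = {ontable(c)}
  ∪ pre   = {ontable(c)} ∪ {clear(d), handempty, on(d,f)}
          = {clear(d), handempty, on(d,f), ontable(c)}

== RESULT ==
["clear(d)", "handempty", "on(d,f)", "ontable(c)"]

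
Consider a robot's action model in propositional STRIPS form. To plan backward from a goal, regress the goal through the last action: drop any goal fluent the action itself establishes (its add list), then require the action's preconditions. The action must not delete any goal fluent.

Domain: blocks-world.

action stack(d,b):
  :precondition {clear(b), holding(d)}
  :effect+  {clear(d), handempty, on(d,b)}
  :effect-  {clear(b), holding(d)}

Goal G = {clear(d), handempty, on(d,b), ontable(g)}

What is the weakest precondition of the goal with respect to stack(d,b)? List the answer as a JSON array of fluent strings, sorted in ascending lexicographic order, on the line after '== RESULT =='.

Compute (G \ add) ∪ pre:
  G ∩ del = {}  (empty — regression defined)
  G \ add = {clear(d), handempty, on(d,b), ontable(g)} \ {clear(d), handempty, on(d,b)} = {ontable(g)}
  ∪ pre   = {ontable(g)} ∪ {clear(b), holding(d)}
          = {clear(b), holding(d), ontable(g)}

== RESULT ==
["clear(b)", "holding(d)", "ontable(g)"]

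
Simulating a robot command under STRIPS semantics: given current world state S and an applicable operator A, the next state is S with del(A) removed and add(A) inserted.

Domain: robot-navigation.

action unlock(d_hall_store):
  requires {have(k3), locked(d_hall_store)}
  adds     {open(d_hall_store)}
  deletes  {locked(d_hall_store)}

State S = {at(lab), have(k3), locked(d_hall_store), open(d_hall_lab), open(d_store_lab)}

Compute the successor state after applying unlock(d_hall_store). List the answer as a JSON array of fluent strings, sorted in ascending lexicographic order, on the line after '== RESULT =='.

Compute (S \ del) ∪ add:
  pre ⊆ S: {have(k3), locked(d_hall_store)} ⊆ S  — applicable
  S \ del = {at(lab), have(k3), open(d_hall_lab), open(d_store_lab)}
  ∪ add   = {at(lab), have(k3), open(d_hall_lab), open(d_hall_store), open(d_store_lab)}

== RESULT ==
["at(lab)", "have(k3)", "open(d_hall_lab)", "open(d_hall_store)", "open(d_store_lab)"]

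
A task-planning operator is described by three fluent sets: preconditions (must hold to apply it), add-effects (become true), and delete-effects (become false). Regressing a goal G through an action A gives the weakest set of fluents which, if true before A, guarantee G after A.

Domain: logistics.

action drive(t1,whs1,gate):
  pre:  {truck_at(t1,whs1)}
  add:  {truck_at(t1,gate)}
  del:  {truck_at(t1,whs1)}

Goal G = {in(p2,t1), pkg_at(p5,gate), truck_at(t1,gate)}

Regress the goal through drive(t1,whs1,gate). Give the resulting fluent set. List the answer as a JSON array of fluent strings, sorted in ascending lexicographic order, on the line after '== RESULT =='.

Regress:
  G ∩ del = {}  (empty — regression defined)
  G \ add = {in(p2,t1), pkg_at(p5,gate), truck_at(t1,gate)} \ {truck_at(t1,gate)} = {in(p2,t1), pkg_at(p5,gate)}
  ∪ pre   = {in(p2,t1), pkg_at(p5,gate)} ∪ {truck_at(t1,whs1)}
          = {in(p2,t1), pkg_at(p5,gate), truck_at(t1,whs1)}

== RESULT ==
["in(p2,t1)", "pkg_at(p5,gate)", "truck_at(t1,whs1)"]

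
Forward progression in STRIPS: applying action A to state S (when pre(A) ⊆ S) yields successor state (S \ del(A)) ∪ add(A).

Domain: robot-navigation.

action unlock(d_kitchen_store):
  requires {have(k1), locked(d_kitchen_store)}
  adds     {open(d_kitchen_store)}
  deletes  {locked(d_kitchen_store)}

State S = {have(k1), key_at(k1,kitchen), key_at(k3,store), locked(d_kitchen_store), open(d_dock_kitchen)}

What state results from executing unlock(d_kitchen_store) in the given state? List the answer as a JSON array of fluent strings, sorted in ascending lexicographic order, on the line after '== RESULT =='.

Compute (S \ del) ∪ add:
  pre ⊆ S: {have(k1), locked(d_kitchen_store)} ⊆ S  — applicable
  S \ del = {have(k1), key_at(k1,kitchen), key_at(k3,store), open(d_dock_kitchen)}
  ∪ add   = {have(k1), key_at(k1,kitchen), key_at(k3,store), open(d_dock_kitchen), open(d_kitchen_store)}

== RESULT ==
["have(k1)", "key_at(k1,kitchen)", "key_at(k3,store)", "open(d_dock_kitchen)", "open(d_kitchen_store)"]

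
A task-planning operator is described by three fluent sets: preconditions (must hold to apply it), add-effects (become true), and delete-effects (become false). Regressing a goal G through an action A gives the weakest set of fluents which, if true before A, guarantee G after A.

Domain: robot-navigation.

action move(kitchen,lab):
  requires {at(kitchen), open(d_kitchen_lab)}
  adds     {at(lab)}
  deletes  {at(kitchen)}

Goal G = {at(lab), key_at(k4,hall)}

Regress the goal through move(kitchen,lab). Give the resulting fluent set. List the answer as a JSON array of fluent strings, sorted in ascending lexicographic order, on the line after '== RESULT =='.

Compute (G \ add) ∪ pre:
  G ∩ del = {}  (empty — regression defined)
  G \ add = {at(lab), key_at(k4,hall)} \ {at(lab)} = {key_at(k4,hall)}
  ∪ pre   = {key_at(k4,hall)} ∪ {at(kitchen), open(d_kitchen_lab)}
          = {at(kitchen), key_at(k4,hall), open(d_kitchen_lab)}

== RESULT ==
["at(kitchen)", "key_at(k4,hall)", "open(d_kitchen_lab)"]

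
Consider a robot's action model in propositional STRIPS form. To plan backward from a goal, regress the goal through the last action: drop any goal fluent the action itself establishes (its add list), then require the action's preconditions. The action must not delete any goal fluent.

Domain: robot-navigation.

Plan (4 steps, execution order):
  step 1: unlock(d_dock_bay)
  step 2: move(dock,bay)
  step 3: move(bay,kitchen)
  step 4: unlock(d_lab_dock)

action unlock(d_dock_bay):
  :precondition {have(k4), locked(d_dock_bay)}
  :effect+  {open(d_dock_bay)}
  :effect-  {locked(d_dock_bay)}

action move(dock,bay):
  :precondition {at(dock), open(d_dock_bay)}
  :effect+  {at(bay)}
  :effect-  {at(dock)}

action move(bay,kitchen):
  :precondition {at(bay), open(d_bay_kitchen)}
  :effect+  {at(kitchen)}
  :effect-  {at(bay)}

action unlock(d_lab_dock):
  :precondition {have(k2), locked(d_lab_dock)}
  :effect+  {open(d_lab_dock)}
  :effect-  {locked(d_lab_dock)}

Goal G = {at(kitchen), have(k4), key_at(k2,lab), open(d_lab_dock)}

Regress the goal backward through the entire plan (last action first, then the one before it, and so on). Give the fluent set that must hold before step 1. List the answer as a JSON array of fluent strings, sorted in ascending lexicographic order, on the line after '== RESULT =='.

Regress step by step:
  through step 4 (unlock(d_lab_dock)): drop {open(d_lab_dock)}, keep {at(kitchen), have(k4), key_at(k2,lab)}, require {have(k2), locked(d_lab_dock)}
    → {at(kitchen), have(k2), have(k4), key_at(k2,lab), locked(d_lab_dock)}
  through step 3 (move(bay,kitchen)): drop {at(kitchen)}, keep {have(k2), have(k4), key_at(k2,lab), locked(d_lab_dock)}, require {at(bay), open(d_bay_kitchen)}
    → {at(bay), have(k2), have(k4), key_at(k2,lab), locked(d_lab_dock), open(d_bay_kitchen)}
  through step 2 (move(dock,bay)): drop {at(bay)}, keep {have(k2), have(k4), key_at(k2,lab), locked(d_lab_dock), open(d_bay_kitchen)}, require {at(dock), open(d_dock_bay)}
    → {at(dock), have(k2), have(k4), key_at(k2,lab), locked(d_lab_dock), open(d_bay_kitchen), open(d_dock_bay)}
  through step 1 (unlock(d_dock_bay)): drop {open(d_dock_bay)}, keep {at(dock), have(k2), have(k4), key_at(k2,lab), locked(d_lab_dock), open(d_bay_kitchen)}, require {have(k4), locked(d_dock_bay)}
    → {at(dock), have(k2), have(k4), key_at(k2,lab), locked(d_dock_bay), locked(d_lab_dock), open(d_bay_kitchen)}

== RESULT ==
["at(dock)", "have(k2)", "have(k4)", "key_at(k2,lab)", "locked(d_dock_bay)", "locked(d_lab_dock)", "open(d_bay_kitchen)"]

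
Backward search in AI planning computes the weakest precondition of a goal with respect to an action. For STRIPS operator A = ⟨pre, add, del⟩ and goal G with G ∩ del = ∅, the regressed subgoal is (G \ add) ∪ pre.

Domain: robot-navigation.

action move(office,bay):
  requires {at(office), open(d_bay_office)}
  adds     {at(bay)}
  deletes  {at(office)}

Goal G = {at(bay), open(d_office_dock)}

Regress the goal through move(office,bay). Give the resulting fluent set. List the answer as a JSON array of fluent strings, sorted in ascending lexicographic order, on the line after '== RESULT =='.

Compute (G \ add) ∪ pre:
  G ∩ del = {}  (empty — regression defined)
  G \ add = {at(bay), open(d_office_dock)} \ {at(bay)} = {open(d_office_dock)}
  ∪ pre   = {open(d_office_dock)} ∪ {at(office), open(d_bay_office)}
          = {at(office), open(d_bay_office), open(d_office_dock)}

== RESULT ==
["at(office)", "open(d_bay_office)", "open(d_office_dock)"]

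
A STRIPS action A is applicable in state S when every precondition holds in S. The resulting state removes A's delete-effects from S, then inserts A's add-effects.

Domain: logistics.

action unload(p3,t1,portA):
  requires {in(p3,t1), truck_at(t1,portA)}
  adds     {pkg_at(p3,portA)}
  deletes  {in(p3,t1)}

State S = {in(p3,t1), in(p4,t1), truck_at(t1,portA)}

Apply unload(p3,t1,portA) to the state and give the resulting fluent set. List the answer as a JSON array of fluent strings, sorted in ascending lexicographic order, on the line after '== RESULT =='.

Progress:
  pre ⊆ S: {in(p3,t1), truck_at(t1,portA)} ⊆ S  — applicable
  S \ del = {in(p4,t1), truck_at(t1,portA)}
  ∪ add   = {in(p4,t1), pkg_at(p3,portA), truck_at(t1,portA)}

== RESULT ==
["in(p4,t1)", "pkg_at(p3,portA)", "truck_at(t1,portA)"]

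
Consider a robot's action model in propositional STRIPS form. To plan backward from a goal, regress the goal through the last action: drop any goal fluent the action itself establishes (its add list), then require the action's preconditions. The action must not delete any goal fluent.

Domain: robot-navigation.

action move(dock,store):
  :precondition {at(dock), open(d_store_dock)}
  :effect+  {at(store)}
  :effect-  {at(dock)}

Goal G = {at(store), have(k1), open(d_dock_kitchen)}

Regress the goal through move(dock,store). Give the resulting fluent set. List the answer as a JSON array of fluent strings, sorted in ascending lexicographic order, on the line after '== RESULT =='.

Compute (G \ add) ∪ pre:
  G ∩ del = {}  (empty — regression defined)
  G \ add = {at(store), have(k1), open(d_dock_kitchen)} \ {at(store)} = {have(k1), open(d_dock_kitchen)}
  ∪ pre   = {have(k1), open(d_dock_kitchen)} ∪ {at(dock), open(d_store_dock)}
          = {at(dock), have(k1), open(d_dock_kitchen), open(d_store_dock)}

== RESULT ==
["at(dock)", "have(k1)", "open(d_dock_kitchen)", "open(d_store_dock)"]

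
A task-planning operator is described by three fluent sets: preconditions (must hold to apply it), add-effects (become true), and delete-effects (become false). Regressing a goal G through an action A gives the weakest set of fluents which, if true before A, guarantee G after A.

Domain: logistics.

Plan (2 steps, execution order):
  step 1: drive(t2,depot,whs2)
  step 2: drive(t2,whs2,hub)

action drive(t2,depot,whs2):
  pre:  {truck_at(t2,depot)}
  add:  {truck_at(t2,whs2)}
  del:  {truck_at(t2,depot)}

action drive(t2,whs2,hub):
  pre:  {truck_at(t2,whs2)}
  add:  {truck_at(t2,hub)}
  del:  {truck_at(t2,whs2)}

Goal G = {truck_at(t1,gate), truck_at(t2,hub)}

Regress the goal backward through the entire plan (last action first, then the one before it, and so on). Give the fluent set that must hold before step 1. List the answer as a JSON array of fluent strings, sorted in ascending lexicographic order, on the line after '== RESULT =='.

Work backward from the goal:
  through step 2 (drive(t2,whs2,hub)): drop {truck_at(t2,hub)}, keep {truck_at(t1,gate)}, require {truck_at(t2,whs2)}
    → {truck_at(t1,gate), truck_at(t2,whs2)}
  through step 1 (drive(t2,depot,whs2)): drop {truck_at(t2,whs2)}, keep {truck_at(t1,gate)}, require {truck_at(t2,depot)}
    → {truck_at(t1,gate), truck_at(t2,depot)}

== RESULT ==
["truck_at(t1,gate)", "truck_at(t2,depot)"]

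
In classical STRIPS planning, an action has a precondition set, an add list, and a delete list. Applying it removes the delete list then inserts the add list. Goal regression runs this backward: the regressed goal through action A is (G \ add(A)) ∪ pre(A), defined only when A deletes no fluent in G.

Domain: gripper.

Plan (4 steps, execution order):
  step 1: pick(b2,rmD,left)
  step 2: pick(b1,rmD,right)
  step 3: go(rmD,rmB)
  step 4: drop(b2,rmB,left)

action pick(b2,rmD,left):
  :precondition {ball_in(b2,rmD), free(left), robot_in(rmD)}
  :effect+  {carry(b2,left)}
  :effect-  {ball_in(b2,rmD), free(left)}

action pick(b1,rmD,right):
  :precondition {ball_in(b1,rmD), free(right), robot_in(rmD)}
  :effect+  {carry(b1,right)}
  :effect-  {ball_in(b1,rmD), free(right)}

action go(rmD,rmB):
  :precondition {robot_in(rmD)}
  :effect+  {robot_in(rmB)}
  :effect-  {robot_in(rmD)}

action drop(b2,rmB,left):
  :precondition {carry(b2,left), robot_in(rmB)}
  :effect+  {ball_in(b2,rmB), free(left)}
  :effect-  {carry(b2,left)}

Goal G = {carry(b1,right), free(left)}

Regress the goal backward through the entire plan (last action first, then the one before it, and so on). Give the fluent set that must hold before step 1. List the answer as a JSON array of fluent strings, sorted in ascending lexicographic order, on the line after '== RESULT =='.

Work backward from the goal:
  through step 4 (drop(b2,rmB,left)): drop {free(left)}, keep {carry(b1,right)}, require {carry(b2,left), robot_in(rmB)}
    → {carry(b1,right), carry(b2,left), robot_in(rmB)}
  through step 3 (go(rmD,rmB)): drop {robot_in(rmB)}, keep {carry(b1,right), carry(b2,left)}, require {robot_in(rmD)}
    → {carry(b1,right), carry(b2,left), robot_in(rmD)}
  through step 2 (pick(b1,rmD,right)): drop {carry(b1,right)}, keep {carry(b2,left), robot_in(rmD)}, require {ball_in(b1,rmD), free(right), robot_in(rmD)}
    → {ball_in(b1,rmD), carry(b2,left), free(right), robot_in(rmD)}
  through step 1 (pick(b2,rmD,left)): drop {carry(b2,left)}, keep {ball_in(b1,rmD), free(right), robot_in(rmD)}, require {ball_in(b2,rmD), free(left), robot_in(rmD)}
    → {ball_in(b1,rmD), ball_in(b2,rmD), free(left), free(right), robot_in(rmD)}

== RESULT ==
["ball_in(b1,rmD)", "ball_in(b2,rmD)", "free(left)", "free(right)", "robot_in(rmD)"]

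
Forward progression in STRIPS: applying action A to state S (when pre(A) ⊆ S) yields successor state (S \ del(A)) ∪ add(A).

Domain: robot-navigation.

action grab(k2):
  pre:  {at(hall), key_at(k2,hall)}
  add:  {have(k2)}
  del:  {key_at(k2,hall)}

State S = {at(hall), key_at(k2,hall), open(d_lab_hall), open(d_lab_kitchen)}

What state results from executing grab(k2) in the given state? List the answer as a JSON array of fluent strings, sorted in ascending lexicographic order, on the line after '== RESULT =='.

Compute (S \ del) ∪ add:
  pre ⊆ S: {at(hall), key_at(k2,hall)} ⊆ S  — applicable
  S \ del = {at(hall), open(d_lab_hall), open(d_lab_kitchen)}
  ∪ add   = {at(hall), have(k2), open(d_lab_hall), open(d_lab_kitchen)}

== RESULT ==
["at(hall)", "have(k2)", "open(d_lab_hall)", "open(d_lab_kitchen)"]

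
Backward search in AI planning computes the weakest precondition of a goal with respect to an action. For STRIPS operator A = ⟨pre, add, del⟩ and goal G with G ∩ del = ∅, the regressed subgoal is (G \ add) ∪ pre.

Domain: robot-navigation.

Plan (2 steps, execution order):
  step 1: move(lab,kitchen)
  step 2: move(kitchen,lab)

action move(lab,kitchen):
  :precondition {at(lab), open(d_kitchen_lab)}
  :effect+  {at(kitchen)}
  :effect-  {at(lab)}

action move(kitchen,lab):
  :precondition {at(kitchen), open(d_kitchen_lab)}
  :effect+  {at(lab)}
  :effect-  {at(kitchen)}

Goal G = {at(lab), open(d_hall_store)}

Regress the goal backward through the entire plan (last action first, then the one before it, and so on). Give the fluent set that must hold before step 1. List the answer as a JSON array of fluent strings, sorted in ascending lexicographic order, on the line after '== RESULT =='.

Work backward from the goal:
  through step 2 (move(kitchen,lab)): drop {at(lab)}, keep {open(d_hall_store)}, require {at(kitchen), open(d_kitchen_lab)}
    → {at(kitchen), open(d_hall_store), open(d_kitchen_lab)}
  through step 1 (move(lab,kitchen)): drop {at(kitchen)}, keep {open(d_hall_store), open(d_kitchen_lab)}, require {at(lab), open(d_kitchen_lab)}
    → {at(lab), open(d_hall_store), open(d_kitchen_lab)}

== RESULT ==
["at(lab)", "open(d_hall_store)", "open(d_kitchen_lab)"]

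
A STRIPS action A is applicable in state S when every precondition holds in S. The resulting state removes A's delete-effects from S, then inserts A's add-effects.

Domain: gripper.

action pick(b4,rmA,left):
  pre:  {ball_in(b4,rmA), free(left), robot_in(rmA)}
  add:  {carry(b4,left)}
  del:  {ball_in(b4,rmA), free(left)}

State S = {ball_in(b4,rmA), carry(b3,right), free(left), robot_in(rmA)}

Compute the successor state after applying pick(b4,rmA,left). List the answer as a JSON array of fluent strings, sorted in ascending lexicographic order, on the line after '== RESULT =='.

Progress:
  pre ⊆ S: {ball_in(b4,rmA), free(left), robot_in(rmA)} ⊆ S  — applicable
  S \ del = {carry(b3,right), robot_in(rmA)}
  ∪ add   = {carry(b3,right), carry(b4,left), robot_in(rmA)}

== RESULT ==
["carry(b3,right)", "carry(b4,left)", "robot_in(rmA)"]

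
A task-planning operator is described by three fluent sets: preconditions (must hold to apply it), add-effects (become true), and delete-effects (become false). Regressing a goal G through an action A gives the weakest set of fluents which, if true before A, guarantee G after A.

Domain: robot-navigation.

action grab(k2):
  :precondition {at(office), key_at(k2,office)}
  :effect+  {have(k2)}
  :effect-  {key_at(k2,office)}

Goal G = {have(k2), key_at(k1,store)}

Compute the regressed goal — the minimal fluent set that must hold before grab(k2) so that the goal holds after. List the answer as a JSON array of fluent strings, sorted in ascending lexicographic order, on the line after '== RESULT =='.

Compute (G \ add) ∪ pre:
  G ∩ del = {}  (empty — regression defined)
  G \ add = {have(k2), key_at(k1,store)} \ {have(k2)} = {key_at(k1,store)}
  ∪ pre   = {key_at(k1,store)} ∪ {at(office), key_at(k2,office)}
          = {at(office), key_at(k1,store), key_at(k2,office)}

== RESULT ==
["at(office)", "key_at(k1,store)", "key_at(k2,office)"]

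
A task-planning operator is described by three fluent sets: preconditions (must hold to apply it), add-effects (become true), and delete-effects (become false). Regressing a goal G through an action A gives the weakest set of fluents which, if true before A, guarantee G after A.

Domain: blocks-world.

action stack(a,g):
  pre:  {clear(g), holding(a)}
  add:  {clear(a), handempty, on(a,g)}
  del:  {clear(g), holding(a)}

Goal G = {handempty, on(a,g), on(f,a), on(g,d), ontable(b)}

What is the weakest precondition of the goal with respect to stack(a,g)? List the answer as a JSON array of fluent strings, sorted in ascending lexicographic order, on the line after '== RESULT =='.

Compute (G \ add) ∪ pre:
  G ∩ del = {}  (empty — regression defined)
  G \ add = {handempty, on(a,g), on(f,a), on(g,d), ontable(b)} \ {clear(a), handempty, on(a,g)} = {on(f,a), on(g,d), ontable(b)}
  ∪ pre   = {on(f,a), on(g,d), ontable(b)} ∪ {clear(g), holding(a)}
          = {clear(g), holding(a), on(f,a), on(g,d), ontable(b)}

== RESULT ==
["clear(g)", "holding(a)", "on(f,a)", "on(g,d)", "ontable(b)"]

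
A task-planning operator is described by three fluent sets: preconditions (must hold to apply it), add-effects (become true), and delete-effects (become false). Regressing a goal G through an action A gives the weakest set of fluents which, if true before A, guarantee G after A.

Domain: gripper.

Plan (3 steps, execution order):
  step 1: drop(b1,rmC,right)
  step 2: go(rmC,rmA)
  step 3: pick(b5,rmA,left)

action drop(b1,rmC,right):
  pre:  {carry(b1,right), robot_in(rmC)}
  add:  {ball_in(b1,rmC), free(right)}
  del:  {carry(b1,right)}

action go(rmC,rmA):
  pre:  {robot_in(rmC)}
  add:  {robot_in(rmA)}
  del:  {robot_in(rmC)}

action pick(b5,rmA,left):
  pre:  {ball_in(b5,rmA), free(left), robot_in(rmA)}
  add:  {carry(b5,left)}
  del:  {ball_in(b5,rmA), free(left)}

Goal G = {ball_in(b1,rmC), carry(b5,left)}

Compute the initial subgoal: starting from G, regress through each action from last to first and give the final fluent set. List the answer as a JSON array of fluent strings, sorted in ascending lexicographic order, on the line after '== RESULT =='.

Regress step by step:
  through step 3 (pick(b5,rmA,left)): drop {carry(b5,left)}, keep {ball_in(b1,rmC)}, require {ball_in(b5,rmA), free(left), robot_in(rmA)}
    → {ball_in(b1,rmC), ball_in(b5,rmA), free(left), robot_in(rmA)}
  through step 2 (go(rmC,rmA)): drop {robot_in(rmA)}, keep {ball_in(b1,rmC), ball_in(b5,rmA), free(left)}, require {robot_in(rmC)}
    → {ball_in(b1,rmC), ball_in(b5,rmA), free(left), robot_in(rmC)}
  through step 1 (drop(b1,rmC,right)): drop {ball_in(b1,rmC)}, keep {ball_in(b5,rmA), free(left), robot_in(rmC)}, require {carry(b1,right), robot_in(rmC)}
    → {ball_in(b5,rmA), carry(b1,right), free(left), robot_in(rmC)}

== RESULT ==
["ball_in(b5,rmA)", "carry(b1,right)", "free(left)", "robot_in(rmC)"]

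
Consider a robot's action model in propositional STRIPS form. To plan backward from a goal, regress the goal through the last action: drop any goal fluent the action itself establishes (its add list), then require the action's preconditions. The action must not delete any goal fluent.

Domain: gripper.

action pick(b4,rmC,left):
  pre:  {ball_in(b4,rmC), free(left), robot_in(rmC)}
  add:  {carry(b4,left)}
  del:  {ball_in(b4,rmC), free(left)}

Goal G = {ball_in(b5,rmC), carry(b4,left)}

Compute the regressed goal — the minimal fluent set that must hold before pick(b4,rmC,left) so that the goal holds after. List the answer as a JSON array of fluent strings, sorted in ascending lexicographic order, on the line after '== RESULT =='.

Regress:
  G ∩ del = {}  (empty — regression defined)
  G \ add = {ball_in(b5,rmC), carry(b4,left)} \ {carry(b4,left)} = {ball_in(b5,rmC)}
  ∪ pre   = {ball_in(b5,rmC)} ∪ {ball_in(b4,rmC), free(left), robot_in(rmC)}
          = {ball_in(b4,rmC), ball_in(b5,rmC), free(left), robot_in(rmC)}

== RESULT ==
["ball_in(b4,rmC)", "ball_in(b5,rmC)", "free(left)", "robot_in(rmC)"]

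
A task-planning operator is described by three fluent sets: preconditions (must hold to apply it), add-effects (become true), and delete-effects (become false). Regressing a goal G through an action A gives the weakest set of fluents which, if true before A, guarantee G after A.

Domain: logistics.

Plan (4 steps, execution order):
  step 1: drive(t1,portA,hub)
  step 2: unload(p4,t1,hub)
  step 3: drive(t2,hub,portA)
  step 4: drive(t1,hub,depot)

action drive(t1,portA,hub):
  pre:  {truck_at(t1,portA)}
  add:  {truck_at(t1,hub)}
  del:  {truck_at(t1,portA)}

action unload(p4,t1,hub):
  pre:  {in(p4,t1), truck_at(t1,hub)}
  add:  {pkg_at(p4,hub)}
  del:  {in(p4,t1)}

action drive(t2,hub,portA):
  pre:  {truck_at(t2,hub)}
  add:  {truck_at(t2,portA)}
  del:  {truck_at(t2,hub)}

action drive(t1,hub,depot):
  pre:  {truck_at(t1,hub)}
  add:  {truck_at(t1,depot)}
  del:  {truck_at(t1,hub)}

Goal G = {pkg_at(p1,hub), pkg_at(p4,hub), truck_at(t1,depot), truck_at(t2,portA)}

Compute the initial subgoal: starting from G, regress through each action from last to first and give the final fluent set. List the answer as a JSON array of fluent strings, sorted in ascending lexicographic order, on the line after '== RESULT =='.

Regress step by step:
  through step 4 (drive(t1,hub,depot)): drop {truck_at(t1,depot)}, keep {pkg_at(p1,hub), pkg_at(p4,hub), truck_at(t2,portA)}, require {truck_at(t1,hub)}
    → {pkg_at(p1,hub), pkg_at(p4,hub), truck_at(t1,hub), truck_at(t2,portA)}
  through step 3 (drive(t2,hub,portA)): drop {truck_at(t2,portA)}, keep {pkg_at(p1,hub), pkg_at(p4,hub), truck_at(t1,hub)}, require {truck_at(t2,hub)}
    → {pkg_at(p1,hub), pkg_at(p4,hub), truck_at(t1,hub), truck_at(t2,hub)}
  through step 2 (unload(p4,t1,hub)): drop {pkg_at(p4,hub)}, keep {pkg_at(p1,hub), truck_at(t1,hub), truck_at(t2,hub)}, require {in(p4,t1), truck_at(t1,hub)}
    → {in(p4,t1), pkg_at(p1,hub), truck_at(t1,hub), truck_at(t2,hub)}
  through step 1 (drive(t1,portA,hub)): drop {truck_at(t1,hub)}, keep {in(p4,t1), pkg_at(p1,hub), truck_at(t2,hub)}, require {truck_at(t1,portA)}
    → {in(p4,t1), pkg_at(p1,hub), truck_at(t1,portA), truck_at(t2,hub)}

== RESULT ==
["in(p4,t1)", "pkg_at(p1,hub)", "truck_at(t1,portA)", "truck_at(t2,hub)"]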